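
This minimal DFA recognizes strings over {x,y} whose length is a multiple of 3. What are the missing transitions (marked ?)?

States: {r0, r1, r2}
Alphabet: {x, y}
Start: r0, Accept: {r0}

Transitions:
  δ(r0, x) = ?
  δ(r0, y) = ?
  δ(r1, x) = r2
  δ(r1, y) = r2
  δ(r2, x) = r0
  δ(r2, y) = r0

From the language and accept set, identify what each state tracks — r0: length ≡ 0 (mod 3); r1: length ≡ 1 (mod 3); r2: length ≡ 2 (mod 3).
Each missing δ(q, a) is the state matching the new tracked value after reading a.
δ(r0, x) = r1; δ(r0, y) = r1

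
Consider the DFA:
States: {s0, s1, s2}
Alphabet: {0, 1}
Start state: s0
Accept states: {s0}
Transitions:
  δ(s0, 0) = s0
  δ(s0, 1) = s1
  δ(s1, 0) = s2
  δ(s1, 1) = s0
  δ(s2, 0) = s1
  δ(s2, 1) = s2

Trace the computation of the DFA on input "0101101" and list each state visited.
read '0': s0 → s0
  read '1': s0 → s1
  read '0': s1 → s2
  read '1': s2 → s2
  read '1': s2 → s2
  read '0': s2 → s1
  read '1': s1 → s0
s0 -> s0 -> s1 -> s2 -> s2 -> s2 -> s1 -> s0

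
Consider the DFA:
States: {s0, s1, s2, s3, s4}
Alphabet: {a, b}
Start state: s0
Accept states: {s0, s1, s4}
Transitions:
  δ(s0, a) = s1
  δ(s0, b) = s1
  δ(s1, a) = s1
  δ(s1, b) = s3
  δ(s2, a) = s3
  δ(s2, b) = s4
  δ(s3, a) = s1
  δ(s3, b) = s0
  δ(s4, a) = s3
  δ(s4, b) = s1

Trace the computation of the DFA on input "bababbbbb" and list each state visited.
read 'b': s0 → s1
  read 'a': s1 → s1
  read 'b': s1 → s3
  read 'a': s3 → s1
  read 'b': s1 → s3
  read 'b': s3 → s0
  read 'b': s0 → s1
  read 'b': s1 → s3
  read 'b': s3 → s0
s0 -> s1 -> s1 -> s3 -> s1 -> s3 -> s0 -> s1 -> s3 -> s0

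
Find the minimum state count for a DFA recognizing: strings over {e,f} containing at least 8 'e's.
By Myhill–Nerode, count the distinguishable equivalence classes: 9 classes — having seen 0, 1, …, 7, or ≥8 copies of 'e'; any two classes i < j (j ≤ 8) are distinguished by the string e^(8−j), which takes class j to 8 copies (accepted) but leaves class i below 8 (rejected).
9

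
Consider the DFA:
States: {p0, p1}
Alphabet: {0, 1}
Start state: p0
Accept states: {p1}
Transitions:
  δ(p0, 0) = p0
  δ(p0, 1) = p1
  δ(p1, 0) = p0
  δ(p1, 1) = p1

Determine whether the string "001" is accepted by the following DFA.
Processing string "001":
  p0 --0--> p0
  p0 --0--> p0
  p0 --1--> p1
Final state: p1
Accept states: {p1}
Yes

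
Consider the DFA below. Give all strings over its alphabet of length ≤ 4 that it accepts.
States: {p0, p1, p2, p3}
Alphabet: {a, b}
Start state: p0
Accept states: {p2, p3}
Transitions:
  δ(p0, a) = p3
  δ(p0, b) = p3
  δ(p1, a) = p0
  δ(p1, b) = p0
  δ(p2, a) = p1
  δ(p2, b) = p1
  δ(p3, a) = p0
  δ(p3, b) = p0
a, b, aaa, aab, aba, abb, baa, bab, bba, bbb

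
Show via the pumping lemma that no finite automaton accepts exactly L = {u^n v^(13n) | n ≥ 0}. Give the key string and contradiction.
Assume L is regular with pumping length p. Idea: pumping the u-block breaks the 1:13 ratio.
Choose s = u^p v^(13p) (length 14p ≥ p). By the pumping lemma, s = xyz with |xy| ≤ p, |y| > 0, so y = u^k with k ≥ 1. Then xy²z = u^(p+k) v^(13p). For this to be in L we would need 13p = 13(p+k), i.e. 13k = 0, contradicting k ≥ 1. So xy²z ∉ L.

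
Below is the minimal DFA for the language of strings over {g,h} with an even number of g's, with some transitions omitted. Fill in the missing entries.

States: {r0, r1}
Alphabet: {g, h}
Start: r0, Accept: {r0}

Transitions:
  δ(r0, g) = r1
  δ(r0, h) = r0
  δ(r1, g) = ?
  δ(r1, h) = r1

From the language and accept set, identify what each state tracks — r0: even number of g's so far; r1: odd number of g's so far.
Each missing δ(q, a) is the state matching the new tracked value after reading a.
δ(r1, g) = r0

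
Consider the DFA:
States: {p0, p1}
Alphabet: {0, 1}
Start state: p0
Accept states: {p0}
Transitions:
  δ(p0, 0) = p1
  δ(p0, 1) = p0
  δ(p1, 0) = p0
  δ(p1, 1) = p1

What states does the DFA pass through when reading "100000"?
read '1': p0 → p0
  read '0': p0 → p1
  read '0': p1 → p0
  read '0': p0 → p1
  read '0': p1 → p0
  read '0': p0 → p1
p0 -> p0 -> p1 -> p0 -> p1 -> p0 -> p1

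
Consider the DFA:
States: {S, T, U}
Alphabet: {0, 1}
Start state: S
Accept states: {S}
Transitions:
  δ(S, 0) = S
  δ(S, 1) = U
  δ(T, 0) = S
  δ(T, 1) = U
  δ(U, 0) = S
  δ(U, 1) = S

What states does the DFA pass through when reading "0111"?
read '0': S → S
  read '1': S → U
  read '1': U → S
  read '1': S → U
S -> S -> U -> S -> U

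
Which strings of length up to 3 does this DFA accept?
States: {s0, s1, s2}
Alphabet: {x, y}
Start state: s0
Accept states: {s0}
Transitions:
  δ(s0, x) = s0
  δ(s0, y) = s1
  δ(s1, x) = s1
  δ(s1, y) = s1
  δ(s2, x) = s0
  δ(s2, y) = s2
ε, x, xx, xxx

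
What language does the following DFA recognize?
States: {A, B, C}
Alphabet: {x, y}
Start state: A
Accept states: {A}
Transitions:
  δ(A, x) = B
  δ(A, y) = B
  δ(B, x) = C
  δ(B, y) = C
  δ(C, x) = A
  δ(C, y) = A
Testing a few strings:
  'xyy' → accept
  'x' → reject
  'xyx' → accept
  'yxx' → accept
State roles: A=length ≡ 0 (mod 3); B=length ≡ 1 (mod 3); C=length ≡ 2 (mod 3)
All strings over {x,y} whose length is a multiple of 3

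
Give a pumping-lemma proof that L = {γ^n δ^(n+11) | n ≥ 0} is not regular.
Assume L is regular with pumping length p. Idea: pumping the γ-block breaks the fixed offset of 11.
Choose s = γ^p δ^(p+11) ∈ L. By the pumping lemma, s = xyz with |xy| ≤ p, |y| > 0, so y = γ^k with k ≥ 1. Then xy²z = γ^(p+k) δ^(p+11). For this to be in L we would need p+11 = (p+k)+11, i.e. k = 0, contradicting k ≥ 1. So xy²z ∉ L.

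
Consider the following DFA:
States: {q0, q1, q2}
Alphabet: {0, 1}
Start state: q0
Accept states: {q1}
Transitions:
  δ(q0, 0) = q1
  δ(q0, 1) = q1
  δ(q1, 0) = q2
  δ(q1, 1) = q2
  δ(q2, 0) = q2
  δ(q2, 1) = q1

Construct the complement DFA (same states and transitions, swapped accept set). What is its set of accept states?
Complement accept states = All states \ Original accept states
= {q0, q1, q2} \ {q1}
{q0, q2}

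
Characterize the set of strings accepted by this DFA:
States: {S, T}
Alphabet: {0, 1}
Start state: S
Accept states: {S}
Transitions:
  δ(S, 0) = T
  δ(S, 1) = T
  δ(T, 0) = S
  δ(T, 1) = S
Testing a few strings:
  '11' → accept
  '100' → reject
  '10' → accept
  '0' → reject
State roles: S=even length so far; T=odd length so far
All binary strings of even length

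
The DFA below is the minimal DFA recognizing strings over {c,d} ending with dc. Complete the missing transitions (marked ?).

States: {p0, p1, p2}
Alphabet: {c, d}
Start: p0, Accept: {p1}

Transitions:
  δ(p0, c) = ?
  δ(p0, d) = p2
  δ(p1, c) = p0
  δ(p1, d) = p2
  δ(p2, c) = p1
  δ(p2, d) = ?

From the language and accept set, identify what each state tracks — p0: no suffix match; p1: suffix is dc; p2: one trailing d.
Each missing δ(q, a) is the state matching the new tracked value after reading a.
δ(p0, c) = p0; δ(p2, d) = p2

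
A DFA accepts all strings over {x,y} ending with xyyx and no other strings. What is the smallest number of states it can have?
By Myhill–Nerode, count the distinguishable equivalence classes: 5 classes — one per longest suffix of the input that is a prefix of 'xyyx' (lengths 0 through 4); only the length-4 class is accepting.
5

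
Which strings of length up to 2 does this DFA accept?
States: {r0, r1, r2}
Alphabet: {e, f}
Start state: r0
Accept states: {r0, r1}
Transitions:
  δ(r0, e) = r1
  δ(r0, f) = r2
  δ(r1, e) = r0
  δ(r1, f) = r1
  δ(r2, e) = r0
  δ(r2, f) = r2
ε, e, ee, ef, fe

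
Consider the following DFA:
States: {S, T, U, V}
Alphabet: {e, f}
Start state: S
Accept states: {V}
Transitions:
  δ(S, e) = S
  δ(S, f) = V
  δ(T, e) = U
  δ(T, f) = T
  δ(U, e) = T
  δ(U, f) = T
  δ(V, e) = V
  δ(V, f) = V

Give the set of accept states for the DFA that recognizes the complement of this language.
Complement accept states = All states \ Original accept states
= {S, T, U, V} \ {V}
{S, T, U}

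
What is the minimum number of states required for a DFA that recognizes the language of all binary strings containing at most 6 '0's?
By Myhill–Nerode, count the distinguishable equivalence classes: 8 classes — having seen 0, 1, …, 6, or >6 copies of '0'; counts 0 through 6 are accepting and >6 is dead.
8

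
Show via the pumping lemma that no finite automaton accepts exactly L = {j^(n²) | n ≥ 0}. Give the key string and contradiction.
Assume L is regular with pumping length p. Idea: pumping adds a fixed amount, but gaps between consecutive squares grow.
Choose s = j^(p²) (length p² ≥ p). By the pumping lemma, s = xyz with |xy| ≤ p, |y| > 0, so |y| = k with 1 ≤ k ≤ p. Then |xy²z| = p²+k. Since p² < p²+k ≤ p²+p < (p+1)², the length p²+k lies strictly between consecutive squares, so it is not a perfect square and xy²z ∉ L.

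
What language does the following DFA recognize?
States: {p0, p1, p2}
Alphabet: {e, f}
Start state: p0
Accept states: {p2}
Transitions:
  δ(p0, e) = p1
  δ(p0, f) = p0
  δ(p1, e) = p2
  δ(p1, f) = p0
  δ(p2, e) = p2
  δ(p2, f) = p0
Testing a few strings:
  'e' → reject
  'ff' → reject
  'ffff' → reject
  'fef' → reject
State roles: p0=last symbol not e; p1=one trailing e; p2=two trailing e's
All strings over {e,f} ending with ee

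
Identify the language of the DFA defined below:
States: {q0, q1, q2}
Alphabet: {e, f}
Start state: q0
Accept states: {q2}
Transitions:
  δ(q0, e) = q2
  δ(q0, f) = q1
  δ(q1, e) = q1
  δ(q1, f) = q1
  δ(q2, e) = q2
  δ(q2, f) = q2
Testing a few strings:
  'ff' → reject
  'ffe' → reject
  'f' → reject
  'ee' → accept
State roles: q0=no input read; q1=started with f (dead); q2=started with e
All strings over {e,f} starting with e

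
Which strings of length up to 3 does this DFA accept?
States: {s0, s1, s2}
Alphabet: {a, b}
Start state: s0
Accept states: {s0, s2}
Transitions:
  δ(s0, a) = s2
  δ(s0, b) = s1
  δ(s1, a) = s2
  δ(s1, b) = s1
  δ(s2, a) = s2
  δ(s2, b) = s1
ε, a, aa, ba, aaa, aba, baa, bba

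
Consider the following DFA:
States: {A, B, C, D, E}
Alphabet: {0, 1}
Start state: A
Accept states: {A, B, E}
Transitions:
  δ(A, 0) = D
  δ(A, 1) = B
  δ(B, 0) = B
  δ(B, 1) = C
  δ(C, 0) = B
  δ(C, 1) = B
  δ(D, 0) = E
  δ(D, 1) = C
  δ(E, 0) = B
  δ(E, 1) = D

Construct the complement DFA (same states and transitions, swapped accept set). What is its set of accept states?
Complement accept states = All states \ Original accept states
= {A, B, C, D, E} \ {A, B, E}
{C, D}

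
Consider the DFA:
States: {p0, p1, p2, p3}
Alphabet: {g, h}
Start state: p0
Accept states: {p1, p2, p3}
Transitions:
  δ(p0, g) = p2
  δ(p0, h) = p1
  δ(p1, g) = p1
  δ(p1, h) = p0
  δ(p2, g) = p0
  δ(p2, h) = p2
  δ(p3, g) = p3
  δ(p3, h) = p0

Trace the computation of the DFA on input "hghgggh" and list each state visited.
read 'h': p0 → p1
  read 'g': p1 → p1
  read 'h': p1 → p0
  read 'g': p0 → p2
  read 'g': p2 → p0
  read 'g': p0 → p2
  read 'h': p2 → p2
p0 -> p1 -> p1 -> p0 -> p2 -> p0 -> p2 -> p2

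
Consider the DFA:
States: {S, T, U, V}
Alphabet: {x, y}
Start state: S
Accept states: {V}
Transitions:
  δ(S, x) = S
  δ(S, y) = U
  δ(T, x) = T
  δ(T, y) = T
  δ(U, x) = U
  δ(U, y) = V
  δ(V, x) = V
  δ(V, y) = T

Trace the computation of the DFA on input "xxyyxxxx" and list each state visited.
read 'x': S → S
  read 'x': S → S
  read 'y': S → U
  read 'y': U → V
  read 'x': V → V
  read 'x': V → V
  read 'x': V → V
  read 'x': V → V
S -> S -> S -> U -> V -> V -> V -> V -> V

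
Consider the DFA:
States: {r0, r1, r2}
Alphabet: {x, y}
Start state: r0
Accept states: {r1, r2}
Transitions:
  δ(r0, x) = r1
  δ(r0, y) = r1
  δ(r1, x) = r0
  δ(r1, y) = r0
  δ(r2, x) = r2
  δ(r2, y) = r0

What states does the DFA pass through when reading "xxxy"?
read 'x': r0 → r1
  read 'x': r1 → r0
  read 'x': r0 → r1
  read 'y': r1 → r0
r0 -> r1 -> r0 -> r1 -> r0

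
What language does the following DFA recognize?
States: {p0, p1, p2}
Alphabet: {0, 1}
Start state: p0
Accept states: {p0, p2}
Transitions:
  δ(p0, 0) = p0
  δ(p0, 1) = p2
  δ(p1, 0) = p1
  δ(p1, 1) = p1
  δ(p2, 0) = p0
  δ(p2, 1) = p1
Testing a few strings:
  '11' → reject
  '01' → accept
  '010' → accept
  '000' → accept
State roles: p0=last symbol not 1 (ok); p1=saw 11 (dead); p2=last symbol 1 (ok)
All binary strings with no two consecutive 1's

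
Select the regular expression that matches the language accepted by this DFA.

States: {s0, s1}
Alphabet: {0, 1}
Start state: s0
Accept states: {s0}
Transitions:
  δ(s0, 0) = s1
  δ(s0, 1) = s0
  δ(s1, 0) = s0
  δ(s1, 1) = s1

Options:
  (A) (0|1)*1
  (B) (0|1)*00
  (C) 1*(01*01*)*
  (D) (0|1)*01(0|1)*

Check each option against the DFA on short strings; one disagreement eliminates an option:
  (A) (0|1)*1: on ε the DFA stays in s0 and accepts (s0 ∈ Accept), but the regex does not match it → eliminate
  (B) (0|1)*00: on ε the DFA stays in s0 and accepts (s0 ∈ Accept), but the regex does not match it → eliminate
  (C) 1*(01*01*)*: agrees with the DFA on every string of length ≤ 6
  (D) (0|1)*01(0|1)*: on ε the DFA stays in s0 and accepts (s0 ∈ Accept), but the regex does not match it → eliminate
Only (C) is consistent with the DFA.
(C) 1*(01*01*)*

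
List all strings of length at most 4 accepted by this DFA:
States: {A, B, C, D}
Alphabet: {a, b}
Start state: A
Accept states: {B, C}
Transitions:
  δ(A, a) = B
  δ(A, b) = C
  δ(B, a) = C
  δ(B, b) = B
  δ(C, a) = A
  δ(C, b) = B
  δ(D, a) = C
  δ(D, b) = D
a, b, aa, ab, bb, aab, aba, abb, baa, bab, bba, bbb, aaaa, aaab, aaba, aabb, abab, abba, abbb, baaa, baab, babb, bbab, bbba, bbbb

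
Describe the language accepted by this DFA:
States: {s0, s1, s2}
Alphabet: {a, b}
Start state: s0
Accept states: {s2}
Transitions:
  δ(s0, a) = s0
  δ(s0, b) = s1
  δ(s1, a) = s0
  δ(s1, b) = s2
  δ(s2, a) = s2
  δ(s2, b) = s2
Testing a few strings:
  'baa' → reject
  'bb' → accept
  'ba' → reject
  'baab' → reject
State roles: s0=no progress toward bb; s1=one trailing b; s2=substring bb seen
All strings over {a,b} containing the substring bb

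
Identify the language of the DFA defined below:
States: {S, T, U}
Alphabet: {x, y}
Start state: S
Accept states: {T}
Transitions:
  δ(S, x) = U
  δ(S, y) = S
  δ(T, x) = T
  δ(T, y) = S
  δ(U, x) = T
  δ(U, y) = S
Testing a few strings:
  'xyx' → reject
  'yx' → reject
  'xx' → accept
  'yxx' → accept
State roles: S=last symbol not x; T=two trailing x's; U=one trailing x
All strings over {x,y} ending with xx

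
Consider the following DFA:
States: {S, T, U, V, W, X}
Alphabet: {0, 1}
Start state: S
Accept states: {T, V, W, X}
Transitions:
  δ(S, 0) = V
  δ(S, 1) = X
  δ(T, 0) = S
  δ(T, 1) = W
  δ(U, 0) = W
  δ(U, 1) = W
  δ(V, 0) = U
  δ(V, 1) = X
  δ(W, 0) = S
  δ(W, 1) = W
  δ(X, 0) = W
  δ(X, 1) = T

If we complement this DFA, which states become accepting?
Complement accept states = All states \ Original accept states
= {S, T, U, V, W, X} \ {T, V, W, X}
{S, U}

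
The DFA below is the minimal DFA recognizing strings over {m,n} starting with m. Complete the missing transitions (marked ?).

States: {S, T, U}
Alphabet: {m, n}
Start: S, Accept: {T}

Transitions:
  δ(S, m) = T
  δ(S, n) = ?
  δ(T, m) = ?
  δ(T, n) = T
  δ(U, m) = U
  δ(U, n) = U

From the language and accept set, identify what each state tracks — S: no input read; T: started with m; U: started with n (dead).
Each missing δ(q, a) is the state matching the new tracked value after reading a.
δ(S, n) = U; δ(T, m) = T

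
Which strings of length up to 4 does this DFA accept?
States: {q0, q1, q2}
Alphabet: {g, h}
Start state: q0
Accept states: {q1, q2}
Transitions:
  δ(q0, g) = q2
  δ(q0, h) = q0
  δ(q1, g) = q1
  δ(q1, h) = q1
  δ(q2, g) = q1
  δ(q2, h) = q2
g, gg, gh, hg, ggg, ggh, ghg, ghh, hgg, hgh, hhg, gggg, gggh, gghg, gghh, ghgg, ghgh, ghhg, ghhh, hggg, hggh, hghg, hghh, hhgg, hhgh, hhhg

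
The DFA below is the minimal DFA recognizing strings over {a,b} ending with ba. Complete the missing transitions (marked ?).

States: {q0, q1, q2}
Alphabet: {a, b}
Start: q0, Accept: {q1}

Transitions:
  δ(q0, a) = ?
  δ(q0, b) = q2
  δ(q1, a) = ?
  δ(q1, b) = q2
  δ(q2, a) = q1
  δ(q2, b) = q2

From the language and accept set, identify what each state tracks — q0: no suffix match; q1: suffix is ba; q2: one trailing b.
Each missing δ(q, a) is the state matching the new tracked value after reading a.
δ(q0, a) = q0; δ(q1, a) = q0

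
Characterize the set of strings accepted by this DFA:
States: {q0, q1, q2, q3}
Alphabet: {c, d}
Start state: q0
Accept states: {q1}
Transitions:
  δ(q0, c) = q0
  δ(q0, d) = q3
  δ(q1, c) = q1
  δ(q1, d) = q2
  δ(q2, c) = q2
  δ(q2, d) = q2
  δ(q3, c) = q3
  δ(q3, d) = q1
Testing a few strings:
  'c' → reject
  'dcdd' → reject
  'dd' → accept
  'dc' → reject
State roles: q0=zero d's; q1=two d's; q2=≥ three d's (dead); q3=one d
All strings over {c,d} containing exactly two d's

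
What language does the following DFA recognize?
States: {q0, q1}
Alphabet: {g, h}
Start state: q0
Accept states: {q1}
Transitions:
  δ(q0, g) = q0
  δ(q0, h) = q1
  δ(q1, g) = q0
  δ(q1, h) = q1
Testing a few strings:
  'hh' → accept
  'gh' → accept
  'ghg' → reject
  'h' → accept
State roles: q0=last symbol not h; q1=last symbol is h
All strings over {g,h} ending with h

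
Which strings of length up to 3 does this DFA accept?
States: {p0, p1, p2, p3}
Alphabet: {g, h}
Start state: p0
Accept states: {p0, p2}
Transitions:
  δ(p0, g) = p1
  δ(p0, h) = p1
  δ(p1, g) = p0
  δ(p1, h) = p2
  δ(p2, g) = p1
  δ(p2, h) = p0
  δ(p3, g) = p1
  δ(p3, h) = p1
ε, gg, gh, hg, hh, ghh, hhh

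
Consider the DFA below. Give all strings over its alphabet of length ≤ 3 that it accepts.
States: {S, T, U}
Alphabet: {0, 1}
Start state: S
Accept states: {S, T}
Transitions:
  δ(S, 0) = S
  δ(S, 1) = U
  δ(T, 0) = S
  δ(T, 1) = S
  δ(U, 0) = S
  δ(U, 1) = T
ε, 0, 00, 10, 11, 000, 010, 011, 100, 110, 111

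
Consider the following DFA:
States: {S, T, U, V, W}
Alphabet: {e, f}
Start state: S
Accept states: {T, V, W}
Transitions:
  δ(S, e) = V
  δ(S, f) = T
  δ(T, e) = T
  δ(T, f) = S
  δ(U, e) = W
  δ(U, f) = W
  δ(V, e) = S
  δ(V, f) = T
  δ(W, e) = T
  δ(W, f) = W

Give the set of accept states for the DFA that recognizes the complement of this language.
Complement accept states = All states \ Original accept states
= {S, T, U, V, W} \ {T, V, W}
{S, U}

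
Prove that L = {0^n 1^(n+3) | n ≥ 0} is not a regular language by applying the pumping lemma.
Assume L is regular with pumping length p. Idea: pumping the 0-block breaks the fixed offset of 3.
Choose s = 0^p 1^(p+3) ∈ L. By the pumping lemma, s = xyz with |xy| ≤ p, |y| > 0, so y = 0^k with k ≥ 1. Then xy²z = 0^(p+k) 1^(p+3). For this to be in L we would need p+3 = (p+k)+3, i.e. k = 0, contradicting k ≥ 1. So xy²z ∉ L.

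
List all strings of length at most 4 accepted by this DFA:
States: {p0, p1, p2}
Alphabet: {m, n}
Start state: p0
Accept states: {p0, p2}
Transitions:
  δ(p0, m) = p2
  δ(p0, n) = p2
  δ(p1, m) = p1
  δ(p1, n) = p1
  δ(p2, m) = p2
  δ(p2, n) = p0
ε, m, n, mm, mn, nm, nn, mmm, mmn, mnm, mnn, nmm, nmn, nnm, nnn, mmmm, mmmn, mmnm, mmnn, mnmm, mnmn, mnnm, mnnn, nmmm, nmmn, nmnm, nmnn, nnmm, nnmn, nnnm, nnnn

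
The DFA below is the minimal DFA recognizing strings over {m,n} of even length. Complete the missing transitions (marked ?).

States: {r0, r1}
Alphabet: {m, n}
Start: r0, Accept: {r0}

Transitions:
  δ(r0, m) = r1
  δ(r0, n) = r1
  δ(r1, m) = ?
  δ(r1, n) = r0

From the language and accept set, identify what each state tracks — r0: even length so far; r1: odd length so far.
Each missing δ(q, a) is the state matching the new tracked value after reading a.
δ(r1, m) = r0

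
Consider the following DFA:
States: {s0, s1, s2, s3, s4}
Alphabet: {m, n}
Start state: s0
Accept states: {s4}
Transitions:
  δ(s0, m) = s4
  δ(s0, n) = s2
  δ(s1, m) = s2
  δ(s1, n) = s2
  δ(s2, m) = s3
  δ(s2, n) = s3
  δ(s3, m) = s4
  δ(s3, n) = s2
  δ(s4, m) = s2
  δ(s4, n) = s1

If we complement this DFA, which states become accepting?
Complement accept states = All states \ Original accept states
= {s0, s1, s2, s3, s4} \ {s4}
{s0, s1, s2, s3}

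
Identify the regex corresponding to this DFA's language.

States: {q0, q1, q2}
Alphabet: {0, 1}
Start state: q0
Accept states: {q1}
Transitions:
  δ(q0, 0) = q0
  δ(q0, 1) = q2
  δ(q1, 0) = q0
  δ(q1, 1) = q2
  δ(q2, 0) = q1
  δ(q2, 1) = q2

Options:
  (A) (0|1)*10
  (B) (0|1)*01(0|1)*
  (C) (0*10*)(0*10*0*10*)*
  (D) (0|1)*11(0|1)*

Check each option against the DFA on short strings; one disagreement eliminates an option:
  (A) (0|1)*10: agrees with the DFA on every string of length ≤ 6
  (B) (0|1)*01(0|1)*: on '01' the DFA goes q0 → q0 → q2 and rejects (q2 ∉ Accept), but the regex matches it → eliminate
  (C) (0*10*)(0*10*0*10*)*: on '1' the DFA goes q0 → q2 and rejects (q2 ∉ Accept), but the regex matches it → eliminate
  (D) (0|1)*11(0|1)*: on '10' the DFA goes q0 → q2 → q1 and accepts (q1 ∈ Accept), but the regex does not match it → eliminate
Only (A) is consistent with the DFA.
(A) (0|1)*10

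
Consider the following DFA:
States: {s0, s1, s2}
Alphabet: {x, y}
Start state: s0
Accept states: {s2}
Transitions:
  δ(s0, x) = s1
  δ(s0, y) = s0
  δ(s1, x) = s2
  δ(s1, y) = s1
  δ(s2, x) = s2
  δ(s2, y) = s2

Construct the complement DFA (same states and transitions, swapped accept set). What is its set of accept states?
Complement accept states = All states \ Original accept states
= {s0, s1, s2} \ {s2}
{s0, s1}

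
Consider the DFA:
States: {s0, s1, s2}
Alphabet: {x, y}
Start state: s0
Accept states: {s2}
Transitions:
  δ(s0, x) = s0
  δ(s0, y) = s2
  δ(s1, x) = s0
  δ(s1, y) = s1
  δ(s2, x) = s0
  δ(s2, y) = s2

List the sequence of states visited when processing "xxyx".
read 'x': s0 → s0
  read 'x': s0 → s0
  read 'y': s0 → s2
  read 'x': s2 → s0
s0 -> s0 -> s0 -> s2 -> s0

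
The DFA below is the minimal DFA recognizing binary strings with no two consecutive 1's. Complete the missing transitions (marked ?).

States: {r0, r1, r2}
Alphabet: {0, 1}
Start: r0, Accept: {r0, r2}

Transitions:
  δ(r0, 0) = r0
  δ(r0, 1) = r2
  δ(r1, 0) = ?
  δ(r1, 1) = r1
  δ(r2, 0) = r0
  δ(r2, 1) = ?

From the language and accept set, identify what each state tracks — r0: last symbol not 1 (ok); r1: saw 11 (dead); r2: last symbol 1 (ok).
Each missing δ(q, a) is the state matching the new tracked value after reading a.
δ(r1, 0) = r1; δ(r2, 1) = r1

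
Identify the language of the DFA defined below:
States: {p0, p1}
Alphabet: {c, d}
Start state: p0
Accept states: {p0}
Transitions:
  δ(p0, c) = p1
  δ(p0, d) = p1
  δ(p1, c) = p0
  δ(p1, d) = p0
Testing a few strings:
  'd' → reject
  'cc' → accept
  'cdc' → reject
  'dd' → accept
State roles: p0=even length so far; p1=odd length so far
All strings over {c,d} of even length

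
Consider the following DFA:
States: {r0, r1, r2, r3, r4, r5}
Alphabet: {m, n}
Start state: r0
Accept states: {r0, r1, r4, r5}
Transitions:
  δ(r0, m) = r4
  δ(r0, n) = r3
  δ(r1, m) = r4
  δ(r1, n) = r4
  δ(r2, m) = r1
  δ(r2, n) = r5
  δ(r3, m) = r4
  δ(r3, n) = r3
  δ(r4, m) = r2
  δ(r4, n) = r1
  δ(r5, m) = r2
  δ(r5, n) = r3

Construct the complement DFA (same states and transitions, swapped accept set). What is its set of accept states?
Complement accept states = All states \ Original accept states
= {r0, r1, r2, r3, r4, r5} \ {r0, r1, r4, r5}
{r2, r3}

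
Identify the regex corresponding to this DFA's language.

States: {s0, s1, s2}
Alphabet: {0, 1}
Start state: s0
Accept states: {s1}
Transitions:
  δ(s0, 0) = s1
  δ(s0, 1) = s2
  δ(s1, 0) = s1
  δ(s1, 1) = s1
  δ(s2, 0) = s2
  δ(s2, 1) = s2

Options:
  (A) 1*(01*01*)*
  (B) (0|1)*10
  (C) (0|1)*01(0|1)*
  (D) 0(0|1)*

Check each option against the DFA on short strings; one disagreement eliminates an option:
  (A) 1*(01*01*)*: on ε the DFA stays in s0 and rejects (s0 ∉ Accept), but the regex matches it → eliminate
  (B) (0|1)*10: on '0' the DFA goes s0 → s1 and accepts (s1 ∈ Accept), but the regex does not match it → eliminate
  (C) (0|1)*01(0|1)*: on '0' the DFA goes s0 → s1 and accepts (s1 ∈ Accept), but the regex does not match it → eliminate
  (D) 0(0|1)*: agrees with the DFA on every string of length ≤ 6
Only (D) is consistent with the DFA.
(D) 0(0|1)*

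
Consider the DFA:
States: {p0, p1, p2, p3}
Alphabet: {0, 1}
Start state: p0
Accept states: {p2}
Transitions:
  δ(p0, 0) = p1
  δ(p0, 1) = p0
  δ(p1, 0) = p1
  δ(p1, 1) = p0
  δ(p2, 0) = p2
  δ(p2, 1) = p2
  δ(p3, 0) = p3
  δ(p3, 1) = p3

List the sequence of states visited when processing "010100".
read '0': p0 → p1
  read '1': p1 → p0
  read '0': p0 → p1
  read '1': p1 → p0
  read '0': p0 → p1
  read '0': p1 → p1
p0 -> p1 -> p0 -> p1 -> p0 -> p1 -> p1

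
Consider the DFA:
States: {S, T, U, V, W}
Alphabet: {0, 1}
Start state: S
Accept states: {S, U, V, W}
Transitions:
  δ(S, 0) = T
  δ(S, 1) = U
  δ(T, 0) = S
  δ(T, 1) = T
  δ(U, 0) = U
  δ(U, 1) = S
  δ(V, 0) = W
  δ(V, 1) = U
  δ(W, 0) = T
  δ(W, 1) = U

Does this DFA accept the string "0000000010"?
Processing string "0000000010":
  S --0--> T
  T --0--> S
  S --0--> T
  T --0--> S
  S --0--> T
  T --0--> S
  S --0--> T
  T --0--> S
  S --1--> U
  U --0--> U
Final state: U
Accept states: {S, U, V, W}
Yes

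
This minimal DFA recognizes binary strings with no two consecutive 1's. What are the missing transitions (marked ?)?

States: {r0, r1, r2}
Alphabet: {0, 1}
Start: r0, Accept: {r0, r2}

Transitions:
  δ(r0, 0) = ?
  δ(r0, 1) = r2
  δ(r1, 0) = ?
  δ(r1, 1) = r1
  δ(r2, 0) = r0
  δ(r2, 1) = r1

From the language and accept set, identify what each state tracks — r0: last symbol not 1 (ok); r1: saw 11 (dead); r2: last symbol 1 (ok).
Each missing δ(q, a) is the state matching the new tracked value after reading a.
δ(r0, 0) = r0; δ(r1, 0) = r1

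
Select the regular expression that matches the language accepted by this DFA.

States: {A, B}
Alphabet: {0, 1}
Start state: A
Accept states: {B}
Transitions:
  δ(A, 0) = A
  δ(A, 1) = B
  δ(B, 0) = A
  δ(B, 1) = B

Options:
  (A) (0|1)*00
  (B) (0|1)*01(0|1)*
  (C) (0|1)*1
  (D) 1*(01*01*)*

Check each option against the DFA on short strings; one disagreement eliminates an option:
  (A) (0|1)*00: on '1' the DFA goes A → B and accepts (B ∈ Accept), but the regex does not match it → eliminate
  (B) (0|1)*01(0|1)*: on '1' the DFA goes A → B and accepts (B ∈ Accept), but the regex does not match it → eliminate
  (C) (0|1)*1: agrees with the DFA on every string of length ≤ 6
  (D) 1*(01*01*)*: on ε the DFA stays in A and rejects (A ∉ Accept), but the regex matches it → eliminate
Only (C) is consistent with the DFA.
(C) (0|1)*1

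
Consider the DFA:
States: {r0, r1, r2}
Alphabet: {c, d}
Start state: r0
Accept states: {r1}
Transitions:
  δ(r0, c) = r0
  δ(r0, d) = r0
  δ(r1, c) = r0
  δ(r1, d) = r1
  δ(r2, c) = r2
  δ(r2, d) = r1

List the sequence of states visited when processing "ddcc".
read 'd': r0 → r0
  read 'd': r0 → r0
  read 'c': r0 → r0
  read 'c': r0 → r0
r0 -> r0 -> r0 -> r0 -> r0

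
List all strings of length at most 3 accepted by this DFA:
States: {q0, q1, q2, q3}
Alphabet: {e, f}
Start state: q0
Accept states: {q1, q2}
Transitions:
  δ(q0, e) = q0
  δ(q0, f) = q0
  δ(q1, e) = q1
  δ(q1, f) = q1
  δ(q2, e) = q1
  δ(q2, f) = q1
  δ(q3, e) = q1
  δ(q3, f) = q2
None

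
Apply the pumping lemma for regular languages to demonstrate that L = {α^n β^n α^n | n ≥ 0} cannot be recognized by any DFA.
Assume L is regular with pumping length p. Idea: pumping the first α-block unbalances it against the other two.
Choose s = α^p β^p α^p ∈ L (|s| = 3p ≥ p). By the pumping lemma, s = xyz with |xy| ≤ p, |y| > 0, so y = α^k with k ≥ 1, inside the first α-block. Then xy²z = α^(p+k) β^p α^p. The first block has length p+k ≠ p, so the three block lengths are no longer equal and xy²z ∉ L.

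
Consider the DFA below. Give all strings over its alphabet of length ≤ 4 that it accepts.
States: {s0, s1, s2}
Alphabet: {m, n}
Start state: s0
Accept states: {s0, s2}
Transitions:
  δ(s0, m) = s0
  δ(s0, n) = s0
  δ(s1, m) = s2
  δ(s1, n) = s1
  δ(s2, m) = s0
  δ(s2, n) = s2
ε, m, n, mm, mn, nm, nn, mmm, mmn, mnm, mnn, nmm, nmn, nnm, nnn, mmmm, mmmn, mmnm, mmnn, mnmm, mnmn, mnnm, mnnn, nmmm, nmmn, nmnm, nmnn, nnmm, nnmn, nnnm, nnnn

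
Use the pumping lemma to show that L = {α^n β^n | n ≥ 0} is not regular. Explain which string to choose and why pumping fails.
Assume L is regular with pumping length p. Idea: pumping the α-block changes the count balance.
Choose s = α^p β^p (length 2p ≥ p). By the pumping lemma, s = xyz with |xy| ≤ p, |y| > 0. So y = α^k for some k > 0 (since xy is entirely within the α's). Pumping gives xy²z = α^(p+k) β^p, which is not in L since p+k ≠ p.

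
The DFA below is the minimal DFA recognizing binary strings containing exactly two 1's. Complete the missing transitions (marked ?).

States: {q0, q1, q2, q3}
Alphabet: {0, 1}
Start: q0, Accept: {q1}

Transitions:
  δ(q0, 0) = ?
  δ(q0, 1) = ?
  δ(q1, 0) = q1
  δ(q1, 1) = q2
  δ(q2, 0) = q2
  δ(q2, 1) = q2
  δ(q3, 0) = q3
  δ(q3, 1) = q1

From the language and accept set, identify what each state tracks — q0: zero 1's; q1: two 1's; q2: ≥ three 1's (dead); q3: one 1.
Each missing δ(q, a) is the state matching the new tracked value after reading a.
δ(q0, 0) = q0; δ(q0, 1) = q3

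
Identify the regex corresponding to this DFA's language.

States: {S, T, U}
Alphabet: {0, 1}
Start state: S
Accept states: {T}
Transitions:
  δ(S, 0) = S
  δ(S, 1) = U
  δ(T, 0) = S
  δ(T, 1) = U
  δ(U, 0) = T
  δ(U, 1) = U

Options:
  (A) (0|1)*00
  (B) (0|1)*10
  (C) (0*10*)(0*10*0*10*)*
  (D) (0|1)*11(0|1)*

Check each option against the DFA on short strings; one disagreement eliminates an option:
  (A) (0|1)*00: on '00' the DFA goes S → S → S and rejects (S ∉ Accept), but the regex matches it → eliminate
  (B) (0|1)*10: agrees with the DFA on every string of length ≤ 6
  (C) (0*10*)(0*10*0*10*)*: on '1' the DFA goes S → U and rejects (U ∉ Accept), but the regex matches it → eliminate
  (D) (0|1)*11(0|1)*: on '10' the DFA goes S → U → T and accepts (T ∈ Accept), but the regex does not match it → eliminate
Only (B) is consistent with the DFA.
(B) (0|1)*10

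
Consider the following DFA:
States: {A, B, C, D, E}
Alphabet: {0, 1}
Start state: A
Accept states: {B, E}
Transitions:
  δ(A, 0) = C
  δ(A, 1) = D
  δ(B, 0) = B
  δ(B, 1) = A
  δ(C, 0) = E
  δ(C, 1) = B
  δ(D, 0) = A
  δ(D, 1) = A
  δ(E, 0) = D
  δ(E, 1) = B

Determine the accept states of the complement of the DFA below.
Complement accept states = All states \ Original accept states
= {A, B, C, D, E} \ {B, E}
{A, C, D}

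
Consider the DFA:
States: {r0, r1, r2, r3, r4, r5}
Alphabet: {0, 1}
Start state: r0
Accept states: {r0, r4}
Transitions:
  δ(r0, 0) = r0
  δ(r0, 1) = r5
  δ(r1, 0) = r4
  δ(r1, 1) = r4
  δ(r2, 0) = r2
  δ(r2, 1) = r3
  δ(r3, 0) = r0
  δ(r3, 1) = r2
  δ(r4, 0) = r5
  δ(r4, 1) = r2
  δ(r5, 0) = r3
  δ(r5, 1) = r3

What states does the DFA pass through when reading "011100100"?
read '0': r0 → r0
  read '1': r0 → r5
  read '1': r5 → r3
  read '1': r3 → r2
  read '0': r2 → r2
  read '0': r2 → r2
  read '1': r2 → r3
  read '0': r3 → r0
  read '0': r0 → r0
r0 -> r0 -> r5 -> r3 -> r2 -> r2 -> r2 -> r3 -> r0 -> r0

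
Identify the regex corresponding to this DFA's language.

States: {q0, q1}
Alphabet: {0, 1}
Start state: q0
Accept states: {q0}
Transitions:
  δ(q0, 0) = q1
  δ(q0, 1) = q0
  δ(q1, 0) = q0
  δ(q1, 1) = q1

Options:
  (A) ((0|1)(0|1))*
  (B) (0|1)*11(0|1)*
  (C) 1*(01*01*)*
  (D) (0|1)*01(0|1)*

Check each option against the DFA on short strings; one disagreement eliminates an option:
  (A) ((0|1)(0|1))*: on '1' the DFA goes q0 → q0 and accepts (q0 ∈ Accept), but the regex does not match it → eliminate
  (B) (0|1)*11(0|1)*: on ε the DFA stays in q0 and accepts (q0 ∈ Accept), but the regex does not match it → eliminate
  (C) 1*(01*01*)*: agrees with the DFA on every string of length ≤ 6
  (D) (0|1)*01(0|1)*: on ε the DFA stays in q0 and accepts (q0 ∈ Accept), but the regex does not match it → eliminate
Only (C) is consistent with the DFA.
(C) 1*(01*01*)*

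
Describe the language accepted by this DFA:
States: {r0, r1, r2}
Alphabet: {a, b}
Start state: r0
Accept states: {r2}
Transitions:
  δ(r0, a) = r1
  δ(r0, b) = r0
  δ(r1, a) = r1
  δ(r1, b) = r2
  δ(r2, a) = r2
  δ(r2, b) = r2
Testing a few strings:
  'b' → reject
  'a' → reject
  'bbaa' → reject
  'bb' → reject
State roles: r0=no a seen yet; r1=seen a a, waiting for b; r2=substring ab seen
All strings over {a,b} containing the substring ab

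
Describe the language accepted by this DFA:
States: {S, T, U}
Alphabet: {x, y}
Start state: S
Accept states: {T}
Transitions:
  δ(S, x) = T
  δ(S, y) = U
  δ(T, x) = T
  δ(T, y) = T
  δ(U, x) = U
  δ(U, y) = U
Testing a few strings:
  'xyx' → accept
  'x' → accept
  'yyx' → reject
  'yyy' → reject
State roles: S=no input read; T=started with x; U=started with y (dead)
All strings over {x,y} starting with x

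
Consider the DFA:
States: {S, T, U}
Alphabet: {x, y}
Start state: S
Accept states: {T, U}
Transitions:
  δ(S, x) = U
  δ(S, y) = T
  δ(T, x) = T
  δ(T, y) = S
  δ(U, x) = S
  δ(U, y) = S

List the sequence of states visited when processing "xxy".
read 'x': S → U
  read 'x': U → S
  read 'y': S → T
S -> U -> S -> T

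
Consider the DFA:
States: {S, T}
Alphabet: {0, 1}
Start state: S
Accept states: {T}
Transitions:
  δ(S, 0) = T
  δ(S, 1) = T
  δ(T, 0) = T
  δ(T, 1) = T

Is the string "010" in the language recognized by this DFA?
Processing string "010":
  S --0--> T
  T --1--> T
  T --0--> T
Final state: T
Accept states: {T}
Yes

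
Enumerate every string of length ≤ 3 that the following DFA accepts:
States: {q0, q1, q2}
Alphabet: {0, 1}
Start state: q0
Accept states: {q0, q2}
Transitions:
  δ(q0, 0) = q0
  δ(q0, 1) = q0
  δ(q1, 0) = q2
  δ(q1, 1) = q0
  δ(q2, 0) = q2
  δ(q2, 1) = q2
ε, 0, 1, 00, 01, 10, 11, 000, 001, 010, 011, 100, 101, 110, 111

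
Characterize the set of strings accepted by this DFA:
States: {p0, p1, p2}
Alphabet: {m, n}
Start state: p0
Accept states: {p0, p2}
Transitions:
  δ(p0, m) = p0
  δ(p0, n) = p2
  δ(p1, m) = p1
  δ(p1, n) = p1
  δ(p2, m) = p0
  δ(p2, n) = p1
Testing a few strings:
  'n' → accept
  'mmmm' → accept
  'm' → accept
  'mm' → accept
State roles: p0=last symbol not n (ok); p1=saw nn (dead); p2=last symbol n (ok)
All strings over {m,n} with no two consecutive n's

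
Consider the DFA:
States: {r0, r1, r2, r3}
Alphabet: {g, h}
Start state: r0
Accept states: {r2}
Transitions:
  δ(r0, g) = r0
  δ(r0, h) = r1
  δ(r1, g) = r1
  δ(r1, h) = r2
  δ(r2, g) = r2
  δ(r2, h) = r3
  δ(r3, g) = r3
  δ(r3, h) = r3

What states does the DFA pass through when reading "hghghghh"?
read 'h': r0 → r1
  read 'g': r1 → r1
  read 'h': r1 → r2
  read 'g': r2 → r2
  read 'h': r2 → r3
  read 'g': r3 → r3
  read 'h': r3 → r3
  read 'h': r3 → r3
r0 -> r1 -> r1 -> r2 -> r2 -> r3 -> r3 -> r3 -> r3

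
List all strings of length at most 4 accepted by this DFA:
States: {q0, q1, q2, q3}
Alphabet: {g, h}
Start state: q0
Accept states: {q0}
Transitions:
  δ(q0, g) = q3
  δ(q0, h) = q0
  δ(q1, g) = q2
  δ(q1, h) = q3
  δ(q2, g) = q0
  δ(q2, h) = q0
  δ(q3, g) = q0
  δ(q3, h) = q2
ε, h, gg, hh, ggh, ghg, ghh, hgg, hhh, gggg, gghh, ghgh, ghhh, hggh, hghg, hghh, hhgg, hhhh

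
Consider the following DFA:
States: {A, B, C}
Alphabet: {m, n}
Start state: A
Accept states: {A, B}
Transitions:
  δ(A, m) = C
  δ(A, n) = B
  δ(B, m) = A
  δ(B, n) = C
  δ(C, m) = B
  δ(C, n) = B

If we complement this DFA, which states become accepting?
Complement accept states = All states \ Original accept states
= {A, B, C} \ {A, B}
{C}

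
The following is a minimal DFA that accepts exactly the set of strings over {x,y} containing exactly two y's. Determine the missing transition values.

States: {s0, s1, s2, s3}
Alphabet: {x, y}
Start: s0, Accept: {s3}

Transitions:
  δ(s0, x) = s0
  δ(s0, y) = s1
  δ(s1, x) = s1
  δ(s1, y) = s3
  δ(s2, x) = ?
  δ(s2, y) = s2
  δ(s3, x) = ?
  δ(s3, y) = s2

From the language and accept set, identify what each state tracks — s0: zero y's; s1: one y; s2: ≥ three y's (dead); s3: two y's.
Each missing δ(q, a) is the state matching the new tracked value after reading a.
δ(s2, x) = s2; δ(s3, x) = s3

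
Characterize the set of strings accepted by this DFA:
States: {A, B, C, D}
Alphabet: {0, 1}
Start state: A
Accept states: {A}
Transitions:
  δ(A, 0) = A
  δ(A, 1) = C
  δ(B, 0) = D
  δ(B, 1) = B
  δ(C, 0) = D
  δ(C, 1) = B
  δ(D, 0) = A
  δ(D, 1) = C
Testing a few strings:
  '0' → accept
  '111' → reject
  '01' → reject
  '1100' → accept
State roles: A=value ≡ 0 (mod 4); B=value ≡ 3 (mod 4); C=value ≡ 1 (mod 4); D=value ≡ 2 (mod 4)
All binary strings representing a multiple of 4 (read in base 2; leading zeros allowed and ε counts as 0)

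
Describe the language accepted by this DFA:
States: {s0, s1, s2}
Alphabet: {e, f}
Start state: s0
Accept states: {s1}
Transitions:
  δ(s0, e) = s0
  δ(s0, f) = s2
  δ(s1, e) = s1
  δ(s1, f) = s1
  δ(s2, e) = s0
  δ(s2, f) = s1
Testing a few strings:
  'eee' → reject
  'e' → reject
  'ffe' → accept
  'feef' → reject
State roles: s0=no progress toward ff; s1=substring ff seen; s2=one trailing f
All strings over {e,f} containing the substring ff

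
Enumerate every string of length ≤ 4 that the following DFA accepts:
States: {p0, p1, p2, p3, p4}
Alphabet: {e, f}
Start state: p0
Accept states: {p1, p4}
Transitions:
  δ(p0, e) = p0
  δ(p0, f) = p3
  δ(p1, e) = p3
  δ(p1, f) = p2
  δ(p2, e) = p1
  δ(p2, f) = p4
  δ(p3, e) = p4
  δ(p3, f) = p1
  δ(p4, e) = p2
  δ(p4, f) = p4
fe, ff, efe, eff, fef, eefe, eeff, efef, feee, feef, feff, ffee, ffef, fffe, ffff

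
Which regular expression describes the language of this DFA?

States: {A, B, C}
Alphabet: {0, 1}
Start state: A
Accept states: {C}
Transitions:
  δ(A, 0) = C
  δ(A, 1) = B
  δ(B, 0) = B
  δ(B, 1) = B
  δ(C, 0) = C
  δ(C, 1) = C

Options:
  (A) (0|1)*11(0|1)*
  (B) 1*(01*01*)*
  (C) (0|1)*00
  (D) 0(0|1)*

Check each option against the DFA on short strings; one disagreement eliminates an option:
  (A) (0|1)*11(0|1)*: on '0' the DFA goes A → C and accepts (C ∈ Accept), but the regex does not match it → eliminate
  (B) 1*(01*01*)*: on ε the DFA stays in A and rejects (A ∉ Accept), but the regex matches it → eliminate
  (C) (0|1)*00: on '0' the DFA goes A → C and accepts (C ∈ Accept), but the regex does not match it → eliminate
  (D) 0(0|1)*: agrees with the DFA on every string of length ≤ 6
Only (D) is consistent with the DFA.
(D) 0(0|1)*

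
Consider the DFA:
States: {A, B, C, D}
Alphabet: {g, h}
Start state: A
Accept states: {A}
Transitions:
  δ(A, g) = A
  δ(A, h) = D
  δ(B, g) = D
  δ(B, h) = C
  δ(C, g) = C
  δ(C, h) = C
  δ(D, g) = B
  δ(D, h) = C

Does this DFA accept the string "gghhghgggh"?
Processing string "gghhghgggh":
  A --g--> A
  A --g--> A
  A --h--> D
  D --h--> C
  C --g--> C
  C --h--> C
  C --g--> C
  C --g--> C
  C --g--> C
  C --h--> C
Final state: C
Accept states: {A}
No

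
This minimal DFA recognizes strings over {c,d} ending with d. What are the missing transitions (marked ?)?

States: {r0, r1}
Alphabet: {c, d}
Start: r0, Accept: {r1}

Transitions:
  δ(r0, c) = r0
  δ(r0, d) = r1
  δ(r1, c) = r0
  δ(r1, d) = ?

From the language and accept set, identify what each state tracks — r0: last symbol not d; r1: last symbol is d.
Each missing δ(q, a) is the state matching the new tracked value after reading a.
δ(r1, d) = r1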